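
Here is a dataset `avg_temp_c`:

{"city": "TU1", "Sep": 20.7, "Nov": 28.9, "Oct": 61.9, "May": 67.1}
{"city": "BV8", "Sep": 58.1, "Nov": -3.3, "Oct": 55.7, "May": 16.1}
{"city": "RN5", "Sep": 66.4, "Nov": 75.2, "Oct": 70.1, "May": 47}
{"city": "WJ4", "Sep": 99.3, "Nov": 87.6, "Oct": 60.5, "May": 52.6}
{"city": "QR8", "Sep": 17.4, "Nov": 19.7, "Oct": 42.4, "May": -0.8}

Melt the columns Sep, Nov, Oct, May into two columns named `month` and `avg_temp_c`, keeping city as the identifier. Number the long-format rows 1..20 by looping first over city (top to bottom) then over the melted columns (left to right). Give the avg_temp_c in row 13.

20 rows total (5 × 4). Row 13: index ⌊(13-1)/4⌋ = 3 into city → WJ4; (13-1) mod 4 = 0 into the melted columns → Sep.
So row 13 is (WJ4, Sep, 99.3); avg_temp_c = 99.3.

99.3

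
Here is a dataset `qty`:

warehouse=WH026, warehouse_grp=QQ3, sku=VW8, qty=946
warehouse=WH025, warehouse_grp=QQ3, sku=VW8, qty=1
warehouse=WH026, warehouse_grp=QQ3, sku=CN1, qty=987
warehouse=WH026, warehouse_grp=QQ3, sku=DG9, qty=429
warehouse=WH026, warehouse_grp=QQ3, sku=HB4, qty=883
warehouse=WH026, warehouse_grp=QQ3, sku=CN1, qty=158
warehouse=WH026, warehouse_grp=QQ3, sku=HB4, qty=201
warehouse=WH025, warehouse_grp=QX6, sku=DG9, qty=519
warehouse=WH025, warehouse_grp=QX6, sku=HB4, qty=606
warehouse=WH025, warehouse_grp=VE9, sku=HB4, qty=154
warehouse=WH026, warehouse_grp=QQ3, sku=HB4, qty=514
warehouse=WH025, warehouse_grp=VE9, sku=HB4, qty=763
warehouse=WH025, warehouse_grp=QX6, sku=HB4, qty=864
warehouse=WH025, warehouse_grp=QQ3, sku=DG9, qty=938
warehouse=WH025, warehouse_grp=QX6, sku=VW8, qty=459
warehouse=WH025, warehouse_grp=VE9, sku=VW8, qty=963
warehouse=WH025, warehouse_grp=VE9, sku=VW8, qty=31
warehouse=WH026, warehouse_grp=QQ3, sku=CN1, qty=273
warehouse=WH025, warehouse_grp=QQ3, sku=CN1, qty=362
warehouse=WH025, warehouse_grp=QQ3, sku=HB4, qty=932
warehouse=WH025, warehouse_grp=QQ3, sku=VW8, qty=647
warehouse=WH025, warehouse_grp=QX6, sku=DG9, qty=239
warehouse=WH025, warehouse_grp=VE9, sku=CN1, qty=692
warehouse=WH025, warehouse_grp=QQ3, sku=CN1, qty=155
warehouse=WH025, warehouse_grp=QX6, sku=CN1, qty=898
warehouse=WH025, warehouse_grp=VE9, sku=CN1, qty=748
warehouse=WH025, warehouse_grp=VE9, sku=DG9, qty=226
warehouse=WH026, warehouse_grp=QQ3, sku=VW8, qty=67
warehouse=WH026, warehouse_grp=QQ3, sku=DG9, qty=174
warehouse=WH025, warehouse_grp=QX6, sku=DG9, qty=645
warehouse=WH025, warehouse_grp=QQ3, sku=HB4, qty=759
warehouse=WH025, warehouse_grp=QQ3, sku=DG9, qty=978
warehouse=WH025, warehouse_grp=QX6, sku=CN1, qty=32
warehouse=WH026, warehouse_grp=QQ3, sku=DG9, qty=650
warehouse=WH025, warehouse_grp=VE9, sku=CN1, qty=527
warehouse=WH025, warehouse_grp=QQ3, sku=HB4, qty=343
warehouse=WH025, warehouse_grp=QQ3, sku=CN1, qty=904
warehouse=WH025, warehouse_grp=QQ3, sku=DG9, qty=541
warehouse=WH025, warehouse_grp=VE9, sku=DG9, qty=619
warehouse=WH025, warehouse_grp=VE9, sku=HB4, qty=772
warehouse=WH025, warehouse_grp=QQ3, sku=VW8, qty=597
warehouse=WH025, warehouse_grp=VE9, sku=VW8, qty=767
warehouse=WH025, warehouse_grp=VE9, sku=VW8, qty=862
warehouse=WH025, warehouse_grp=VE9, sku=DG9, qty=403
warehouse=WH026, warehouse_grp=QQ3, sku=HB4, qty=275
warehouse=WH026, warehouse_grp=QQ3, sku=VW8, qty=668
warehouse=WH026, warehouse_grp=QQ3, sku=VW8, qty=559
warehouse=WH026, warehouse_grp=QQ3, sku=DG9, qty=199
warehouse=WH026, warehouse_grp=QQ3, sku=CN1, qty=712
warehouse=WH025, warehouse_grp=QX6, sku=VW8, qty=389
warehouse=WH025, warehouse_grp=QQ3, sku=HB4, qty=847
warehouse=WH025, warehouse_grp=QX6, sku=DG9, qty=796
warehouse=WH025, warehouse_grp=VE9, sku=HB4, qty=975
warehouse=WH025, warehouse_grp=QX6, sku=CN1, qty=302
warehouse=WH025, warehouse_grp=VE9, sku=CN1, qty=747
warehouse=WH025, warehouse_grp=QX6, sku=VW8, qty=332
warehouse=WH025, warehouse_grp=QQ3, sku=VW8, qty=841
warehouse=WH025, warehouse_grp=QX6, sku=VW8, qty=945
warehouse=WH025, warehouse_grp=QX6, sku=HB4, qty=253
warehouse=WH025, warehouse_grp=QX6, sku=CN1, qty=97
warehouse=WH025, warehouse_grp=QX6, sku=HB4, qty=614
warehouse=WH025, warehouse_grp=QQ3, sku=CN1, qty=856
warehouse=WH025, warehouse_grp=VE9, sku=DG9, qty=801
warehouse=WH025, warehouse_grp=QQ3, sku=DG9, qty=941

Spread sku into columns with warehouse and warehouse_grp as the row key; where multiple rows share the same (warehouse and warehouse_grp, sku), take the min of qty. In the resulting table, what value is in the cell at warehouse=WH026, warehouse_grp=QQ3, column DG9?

174

Rows with warehouse=WH026, warehouse_grp=QQ3 and sku=DG9: qty values are 429, 174, 650, 199.
min(429, 174, 650, 199) = 174.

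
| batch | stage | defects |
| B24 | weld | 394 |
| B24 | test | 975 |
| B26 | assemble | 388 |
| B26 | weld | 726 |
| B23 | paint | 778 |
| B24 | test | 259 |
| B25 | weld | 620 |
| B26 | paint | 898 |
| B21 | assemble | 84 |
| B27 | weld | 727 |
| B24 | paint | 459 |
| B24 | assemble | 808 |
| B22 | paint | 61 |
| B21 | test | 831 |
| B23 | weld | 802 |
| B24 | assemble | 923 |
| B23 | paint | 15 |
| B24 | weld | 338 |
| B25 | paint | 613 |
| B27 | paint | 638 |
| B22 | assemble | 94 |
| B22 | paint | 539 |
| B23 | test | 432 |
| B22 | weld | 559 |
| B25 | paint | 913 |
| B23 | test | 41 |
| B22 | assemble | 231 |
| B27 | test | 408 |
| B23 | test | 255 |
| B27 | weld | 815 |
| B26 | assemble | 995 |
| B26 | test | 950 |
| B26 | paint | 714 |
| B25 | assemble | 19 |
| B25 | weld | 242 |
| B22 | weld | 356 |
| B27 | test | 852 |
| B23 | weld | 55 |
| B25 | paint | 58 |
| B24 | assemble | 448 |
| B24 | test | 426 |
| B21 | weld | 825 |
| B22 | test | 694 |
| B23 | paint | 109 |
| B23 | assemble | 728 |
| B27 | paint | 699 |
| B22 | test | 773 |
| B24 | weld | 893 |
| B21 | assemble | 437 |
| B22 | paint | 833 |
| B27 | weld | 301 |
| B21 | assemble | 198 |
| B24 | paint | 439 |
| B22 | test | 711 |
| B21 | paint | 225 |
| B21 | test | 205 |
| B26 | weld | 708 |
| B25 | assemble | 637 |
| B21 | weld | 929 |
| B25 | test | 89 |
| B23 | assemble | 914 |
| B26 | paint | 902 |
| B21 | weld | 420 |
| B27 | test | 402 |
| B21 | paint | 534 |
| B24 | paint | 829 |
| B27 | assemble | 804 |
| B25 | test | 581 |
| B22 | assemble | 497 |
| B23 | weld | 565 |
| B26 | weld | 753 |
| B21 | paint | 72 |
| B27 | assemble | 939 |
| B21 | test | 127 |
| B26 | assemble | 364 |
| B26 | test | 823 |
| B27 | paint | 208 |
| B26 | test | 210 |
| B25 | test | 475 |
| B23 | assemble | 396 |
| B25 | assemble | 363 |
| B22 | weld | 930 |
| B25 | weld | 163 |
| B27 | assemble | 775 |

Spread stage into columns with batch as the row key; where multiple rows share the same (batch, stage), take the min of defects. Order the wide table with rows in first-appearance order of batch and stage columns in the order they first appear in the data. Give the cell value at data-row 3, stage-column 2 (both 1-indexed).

41

With rows in first-appearance order of batch, row 3 is batch=B23. stage columns in first-appearance order: weld, test, assemble, paint; column 2 is test.
Long rows with batch=B23, stage=test: min(432, 41, 255) = 41.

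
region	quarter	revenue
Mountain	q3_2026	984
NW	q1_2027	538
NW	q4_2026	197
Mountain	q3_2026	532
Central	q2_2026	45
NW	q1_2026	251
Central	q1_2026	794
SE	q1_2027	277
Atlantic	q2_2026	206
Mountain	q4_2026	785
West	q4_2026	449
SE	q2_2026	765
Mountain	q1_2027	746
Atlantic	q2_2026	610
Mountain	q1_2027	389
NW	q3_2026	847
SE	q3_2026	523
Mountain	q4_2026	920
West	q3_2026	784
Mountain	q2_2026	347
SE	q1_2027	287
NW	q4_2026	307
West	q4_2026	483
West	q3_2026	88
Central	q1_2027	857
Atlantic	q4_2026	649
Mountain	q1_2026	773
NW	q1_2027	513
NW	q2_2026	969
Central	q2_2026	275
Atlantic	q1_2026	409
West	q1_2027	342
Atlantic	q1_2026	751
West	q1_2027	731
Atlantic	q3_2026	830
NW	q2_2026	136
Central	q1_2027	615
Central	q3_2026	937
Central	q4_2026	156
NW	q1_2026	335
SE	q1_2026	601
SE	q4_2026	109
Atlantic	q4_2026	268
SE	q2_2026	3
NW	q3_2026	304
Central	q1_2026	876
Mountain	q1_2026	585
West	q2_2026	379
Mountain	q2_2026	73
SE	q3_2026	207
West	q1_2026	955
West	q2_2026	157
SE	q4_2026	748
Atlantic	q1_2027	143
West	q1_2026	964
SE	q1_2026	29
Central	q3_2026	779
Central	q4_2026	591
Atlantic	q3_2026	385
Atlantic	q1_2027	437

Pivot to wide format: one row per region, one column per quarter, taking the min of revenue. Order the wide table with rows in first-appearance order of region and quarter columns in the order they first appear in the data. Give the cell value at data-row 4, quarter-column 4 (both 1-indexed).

With rows in first-appearance order of region, row 4 is region=SE. quarter columns in first-appearance order: q3_2026, q1_2027, q4_2026, q2_2026, q1_2026; column 4 is q2_2026.
Long rows with region=SE, quarter=q2_2026: min(765, 3) = 3.

3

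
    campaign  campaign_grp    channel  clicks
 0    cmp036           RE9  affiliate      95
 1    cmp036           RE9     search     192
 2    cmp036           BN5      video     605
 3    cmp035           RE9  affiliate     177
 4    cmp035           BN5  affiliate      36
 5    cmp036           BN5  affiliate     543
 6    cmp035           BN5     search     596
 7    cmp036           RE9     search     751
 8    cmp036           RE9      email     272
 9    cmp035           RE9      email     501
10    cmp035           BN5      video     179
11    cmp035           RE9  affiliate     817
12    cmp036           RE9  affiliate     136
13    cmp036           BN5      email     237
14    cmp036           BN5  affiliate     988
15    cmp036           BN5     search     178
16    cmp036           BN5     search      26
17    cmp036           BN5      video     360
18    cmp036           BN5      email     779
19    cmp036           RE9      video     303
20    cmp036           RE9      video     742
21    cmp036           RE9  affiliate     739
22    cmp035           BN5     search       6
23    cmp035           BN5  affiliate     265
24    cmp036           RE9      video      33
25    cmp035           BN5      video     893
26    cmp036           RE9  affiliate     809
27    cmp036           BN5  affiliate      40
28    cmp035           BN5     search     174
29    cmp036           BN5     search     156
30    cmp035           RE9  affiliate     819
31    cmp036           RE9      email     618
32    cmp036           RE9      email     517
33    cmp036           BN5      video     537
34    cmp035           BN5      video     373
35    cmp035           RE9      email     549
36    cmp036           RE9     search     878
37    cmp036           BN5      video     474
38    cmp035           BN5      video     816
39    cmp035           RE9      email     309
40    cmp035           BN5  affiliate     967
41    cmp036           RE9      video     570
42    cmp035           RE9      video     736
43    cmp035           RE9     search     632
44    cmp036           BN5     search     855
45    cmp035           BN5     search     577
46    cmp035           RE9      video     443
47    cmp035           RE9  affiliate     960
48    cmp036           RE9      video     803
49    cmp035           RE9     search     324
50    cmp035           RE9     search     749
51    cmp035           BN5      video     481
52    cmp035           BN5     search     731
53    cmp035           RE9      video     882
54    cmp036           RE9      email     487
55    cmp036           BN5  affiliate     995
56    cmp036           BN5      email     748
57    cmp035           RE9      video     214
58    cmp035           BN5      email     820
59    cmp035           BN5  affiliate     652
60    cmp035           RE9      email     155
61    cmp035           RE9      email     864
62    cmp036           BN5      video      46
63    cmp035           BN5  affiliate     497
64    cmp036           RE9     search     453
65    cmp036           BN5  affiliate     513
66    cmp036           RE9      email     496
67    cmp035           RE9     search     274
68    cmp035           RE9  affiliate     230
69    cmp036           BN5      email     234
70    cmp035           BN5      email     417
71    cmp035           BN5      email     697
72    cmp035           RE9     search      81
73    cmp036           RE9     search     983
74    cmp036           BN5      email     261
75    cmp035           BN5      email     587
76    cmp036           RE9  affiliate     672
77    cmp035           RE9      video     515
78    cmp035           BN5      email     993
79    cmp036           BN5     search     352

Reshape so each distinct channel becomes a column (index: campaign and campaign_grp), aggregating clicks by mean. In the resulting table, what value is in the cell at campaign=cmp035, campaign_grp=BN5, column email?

Rows with campaign=cmp035, campaign_grp=BN5 and channel=email: clicks values are 820, 417, 697, 587, 993.
(820 + 417 + 697 + 587 + 993) / 5 = 702.80.

702.80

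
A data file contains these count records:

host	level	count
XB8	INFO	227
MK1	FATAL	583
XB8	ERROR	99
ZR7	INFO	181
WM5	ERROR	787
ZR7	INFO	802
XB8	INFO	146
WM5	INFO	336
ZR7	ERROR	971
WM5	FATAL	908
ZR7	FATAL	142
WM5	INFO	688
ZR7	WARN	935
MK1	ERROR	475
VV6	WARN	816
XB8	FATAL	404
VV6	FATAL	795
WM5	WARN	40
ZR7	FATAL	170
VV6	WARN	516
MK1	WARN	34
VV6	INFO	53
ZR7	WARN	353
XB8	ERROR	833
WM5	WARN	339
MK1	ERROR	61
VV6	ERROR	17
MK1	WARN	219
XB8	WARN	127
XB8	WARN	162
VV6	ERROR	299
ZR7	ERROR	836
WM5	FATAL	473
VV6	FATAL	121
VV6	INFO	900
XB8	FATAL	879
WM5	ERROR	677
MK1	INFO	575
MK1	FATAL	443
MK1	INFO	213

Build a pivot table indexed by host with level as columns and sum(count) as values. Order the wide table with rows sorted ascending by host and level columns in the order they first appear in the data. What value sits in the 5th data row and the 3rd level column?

1807

With rows sorted ascending by host, row 5 is host=ZR7. level columns in first-appearance order: INFO, FATAL, ERROR, WARN; column 3 is ERROR.
Long rows with host=ZR7, level=ERROR: 971 + 836 = 1807.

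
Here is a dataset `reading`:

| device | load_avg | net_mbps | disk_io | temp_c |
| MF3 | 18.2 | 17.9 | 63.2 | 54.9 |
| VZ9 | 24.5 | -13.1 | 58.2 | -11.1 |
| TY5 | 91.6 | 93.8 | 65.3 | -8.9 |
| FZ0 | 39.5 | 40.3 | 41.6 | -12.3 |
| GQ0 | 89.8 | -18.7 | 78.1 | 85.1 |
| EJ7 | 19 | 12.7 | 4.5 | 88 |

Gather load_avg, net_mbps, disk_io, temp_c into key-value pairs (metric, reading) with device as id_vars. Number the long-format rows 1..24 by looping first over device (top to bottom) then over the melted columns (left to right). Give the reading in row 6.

-13.1

24 rows total (6 × 4). Row 6: index ⌊(6-1)/4⌋ = 1 into device → VZ9; (6-1) mod 4 = 1 into the melted columns → net_mbps.
So row 6 is (VZ9, net_mbps, -13.1); reading = -13.1.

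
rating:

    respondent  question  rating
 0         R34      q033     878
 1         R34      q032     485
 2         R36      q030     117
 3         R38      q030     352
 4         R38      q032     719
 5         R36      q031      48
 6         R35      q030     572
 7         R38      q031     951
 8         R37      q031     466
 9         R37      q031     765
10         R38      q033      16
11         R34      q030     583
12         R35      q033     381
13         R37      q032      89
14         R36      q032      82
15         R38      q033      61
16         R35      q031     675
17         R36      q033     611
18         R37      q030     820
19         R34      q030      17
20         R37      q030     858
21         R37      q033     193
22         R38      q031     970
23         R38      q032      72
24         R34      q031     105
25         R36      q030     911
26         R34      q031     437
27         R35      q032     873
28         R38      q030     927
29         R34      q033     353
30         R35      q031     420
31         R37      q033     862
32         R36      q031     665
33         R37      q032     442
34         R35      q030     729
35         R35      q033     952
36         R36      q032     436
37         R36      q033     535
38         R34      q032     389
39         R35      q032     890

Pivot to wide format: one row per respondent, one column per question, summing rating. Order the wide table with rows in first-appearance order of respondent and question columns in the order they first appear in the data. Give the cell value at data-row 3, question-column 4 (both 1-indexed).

With rows in first-appearance order of respondent, row 3 is respondent=R38. question columns in first-appearance order: q033, q032, q030, q031; column 4 is q031.
Long rows with respondent=R38, question=q031: 951 + 970 = 1921.

1921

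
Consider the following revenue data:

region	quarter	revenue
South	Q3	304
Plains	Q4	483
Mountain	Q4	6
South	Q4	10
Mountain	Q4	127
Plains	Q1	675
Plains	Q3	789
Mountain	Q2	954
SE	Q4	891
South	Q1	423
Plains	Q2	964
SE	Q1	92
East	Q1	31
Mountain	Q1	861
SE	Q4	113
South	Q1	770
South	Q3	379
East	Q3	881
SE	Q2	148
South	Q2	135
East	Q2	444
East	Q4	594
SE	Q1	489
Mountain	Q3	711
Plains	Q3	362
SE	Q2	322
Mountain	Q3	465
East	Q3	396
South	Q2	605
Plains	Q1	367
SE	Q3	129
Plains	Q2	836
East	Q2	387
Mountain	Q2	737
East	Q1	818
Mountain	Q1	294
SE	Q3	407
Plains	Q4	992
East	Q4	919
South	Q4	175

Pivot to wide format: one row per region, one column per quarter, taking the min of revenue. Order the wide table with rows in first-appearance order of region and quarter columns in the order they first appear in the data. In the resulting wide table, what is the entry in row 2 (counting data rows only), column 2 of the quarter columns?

483

With rows in first-appearance order of region, row 2 is region=Plains. quarter columns in first-appearance order: Q3, Q4, Q1, Q2; column 2 is Q4.
Long rows with region=Plains, quarter=Q4: min(483, 992) = 483.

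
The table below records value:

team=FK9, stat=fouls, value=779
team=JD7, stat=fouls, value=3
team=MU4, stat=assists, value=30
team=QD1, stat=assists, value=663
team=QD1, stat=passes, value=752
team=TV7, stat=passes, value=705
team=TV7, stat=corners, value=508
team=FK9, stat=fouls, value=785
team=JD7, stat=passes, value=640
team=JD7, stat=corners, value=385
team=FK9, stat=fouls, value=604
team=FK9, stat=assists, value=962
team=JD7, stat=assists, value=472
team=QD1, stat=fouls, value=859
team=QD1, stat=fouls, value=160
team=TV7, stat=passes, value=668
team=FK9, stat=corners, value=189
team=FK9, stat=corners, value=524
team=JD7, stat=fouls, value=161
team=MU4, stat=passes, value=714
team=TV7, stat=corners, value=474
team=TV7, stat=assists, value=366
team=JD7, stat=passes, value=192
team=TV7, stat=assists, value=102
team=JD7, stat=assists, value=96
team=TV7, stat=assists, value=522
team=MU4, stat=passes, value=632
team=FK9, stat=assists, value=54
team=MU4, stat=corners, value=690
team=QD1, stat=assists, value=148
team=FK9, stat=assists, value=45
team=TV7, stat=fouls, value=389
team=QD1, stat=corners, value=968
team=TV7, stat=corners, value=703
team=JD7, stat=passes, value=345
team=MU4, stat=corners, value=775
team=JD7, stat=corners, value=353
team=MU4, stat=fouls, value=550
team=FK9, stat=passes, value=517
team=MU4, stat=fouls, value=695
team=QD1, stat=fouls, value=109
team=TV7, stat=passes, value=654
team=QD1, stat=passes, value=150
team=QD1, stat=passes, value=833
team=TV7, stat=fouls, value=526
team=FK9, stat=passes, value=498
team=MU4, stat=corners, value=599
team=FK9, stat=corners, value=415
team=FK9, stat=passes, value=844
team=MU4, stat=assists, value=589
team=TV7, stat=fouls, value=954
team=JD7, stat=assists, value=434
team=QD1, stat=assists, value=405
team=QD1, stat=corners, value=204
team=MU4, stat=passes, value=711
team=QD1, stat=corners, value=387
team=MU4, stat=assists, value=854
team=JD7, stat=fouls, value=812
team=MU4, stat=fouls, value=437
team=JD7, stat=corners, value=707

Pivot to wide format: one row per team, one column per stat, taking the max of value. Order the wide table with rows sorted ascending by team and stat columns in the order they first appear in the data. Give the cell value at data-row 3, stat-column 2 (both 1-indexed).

With rows sorted ascending by team, row 3 is team=MU4. stat columns in first-appearance order: fouls, assists, passes, corners; column 2 is assists.
Long rows with team=MU4, stat=assists: max(30, 589, 854) = 854.

854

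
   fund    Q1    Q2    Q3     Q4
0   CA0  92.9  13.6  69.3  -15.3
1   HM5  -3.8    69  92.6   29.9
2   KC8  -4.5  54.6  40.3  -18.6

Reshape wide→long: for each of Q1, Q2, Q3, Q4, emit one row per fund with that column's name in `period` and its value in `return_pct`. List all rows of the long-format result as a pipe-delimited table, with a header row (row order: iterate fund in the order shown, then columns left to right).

Each (fund, column) pair becomes one row: 3 × 4 = 12 rows.
For example, (CA0, Q1) → return_pct=92.9.

| fund | period | return_pct |
| CA0 | Q1 | 92.9 |
| CA0 | Q2 | 13.6 |
| CA0 | Q3 | 69.3 |
| CA0 | Q4 | -15.3 |
| HM5 | Q1 | -3.8 |
| HM5 | Q2 | 69 |
| HM5 | Q3 | 92.6 |
| HM5 | Q4 | 29.9 |
| KC8 | Q1 | -4.5 |
| KC8 | Q2 | 54.6 |
| KC8 | Q3 | 40.3 |
| KC8 | Q4 | -18.6 |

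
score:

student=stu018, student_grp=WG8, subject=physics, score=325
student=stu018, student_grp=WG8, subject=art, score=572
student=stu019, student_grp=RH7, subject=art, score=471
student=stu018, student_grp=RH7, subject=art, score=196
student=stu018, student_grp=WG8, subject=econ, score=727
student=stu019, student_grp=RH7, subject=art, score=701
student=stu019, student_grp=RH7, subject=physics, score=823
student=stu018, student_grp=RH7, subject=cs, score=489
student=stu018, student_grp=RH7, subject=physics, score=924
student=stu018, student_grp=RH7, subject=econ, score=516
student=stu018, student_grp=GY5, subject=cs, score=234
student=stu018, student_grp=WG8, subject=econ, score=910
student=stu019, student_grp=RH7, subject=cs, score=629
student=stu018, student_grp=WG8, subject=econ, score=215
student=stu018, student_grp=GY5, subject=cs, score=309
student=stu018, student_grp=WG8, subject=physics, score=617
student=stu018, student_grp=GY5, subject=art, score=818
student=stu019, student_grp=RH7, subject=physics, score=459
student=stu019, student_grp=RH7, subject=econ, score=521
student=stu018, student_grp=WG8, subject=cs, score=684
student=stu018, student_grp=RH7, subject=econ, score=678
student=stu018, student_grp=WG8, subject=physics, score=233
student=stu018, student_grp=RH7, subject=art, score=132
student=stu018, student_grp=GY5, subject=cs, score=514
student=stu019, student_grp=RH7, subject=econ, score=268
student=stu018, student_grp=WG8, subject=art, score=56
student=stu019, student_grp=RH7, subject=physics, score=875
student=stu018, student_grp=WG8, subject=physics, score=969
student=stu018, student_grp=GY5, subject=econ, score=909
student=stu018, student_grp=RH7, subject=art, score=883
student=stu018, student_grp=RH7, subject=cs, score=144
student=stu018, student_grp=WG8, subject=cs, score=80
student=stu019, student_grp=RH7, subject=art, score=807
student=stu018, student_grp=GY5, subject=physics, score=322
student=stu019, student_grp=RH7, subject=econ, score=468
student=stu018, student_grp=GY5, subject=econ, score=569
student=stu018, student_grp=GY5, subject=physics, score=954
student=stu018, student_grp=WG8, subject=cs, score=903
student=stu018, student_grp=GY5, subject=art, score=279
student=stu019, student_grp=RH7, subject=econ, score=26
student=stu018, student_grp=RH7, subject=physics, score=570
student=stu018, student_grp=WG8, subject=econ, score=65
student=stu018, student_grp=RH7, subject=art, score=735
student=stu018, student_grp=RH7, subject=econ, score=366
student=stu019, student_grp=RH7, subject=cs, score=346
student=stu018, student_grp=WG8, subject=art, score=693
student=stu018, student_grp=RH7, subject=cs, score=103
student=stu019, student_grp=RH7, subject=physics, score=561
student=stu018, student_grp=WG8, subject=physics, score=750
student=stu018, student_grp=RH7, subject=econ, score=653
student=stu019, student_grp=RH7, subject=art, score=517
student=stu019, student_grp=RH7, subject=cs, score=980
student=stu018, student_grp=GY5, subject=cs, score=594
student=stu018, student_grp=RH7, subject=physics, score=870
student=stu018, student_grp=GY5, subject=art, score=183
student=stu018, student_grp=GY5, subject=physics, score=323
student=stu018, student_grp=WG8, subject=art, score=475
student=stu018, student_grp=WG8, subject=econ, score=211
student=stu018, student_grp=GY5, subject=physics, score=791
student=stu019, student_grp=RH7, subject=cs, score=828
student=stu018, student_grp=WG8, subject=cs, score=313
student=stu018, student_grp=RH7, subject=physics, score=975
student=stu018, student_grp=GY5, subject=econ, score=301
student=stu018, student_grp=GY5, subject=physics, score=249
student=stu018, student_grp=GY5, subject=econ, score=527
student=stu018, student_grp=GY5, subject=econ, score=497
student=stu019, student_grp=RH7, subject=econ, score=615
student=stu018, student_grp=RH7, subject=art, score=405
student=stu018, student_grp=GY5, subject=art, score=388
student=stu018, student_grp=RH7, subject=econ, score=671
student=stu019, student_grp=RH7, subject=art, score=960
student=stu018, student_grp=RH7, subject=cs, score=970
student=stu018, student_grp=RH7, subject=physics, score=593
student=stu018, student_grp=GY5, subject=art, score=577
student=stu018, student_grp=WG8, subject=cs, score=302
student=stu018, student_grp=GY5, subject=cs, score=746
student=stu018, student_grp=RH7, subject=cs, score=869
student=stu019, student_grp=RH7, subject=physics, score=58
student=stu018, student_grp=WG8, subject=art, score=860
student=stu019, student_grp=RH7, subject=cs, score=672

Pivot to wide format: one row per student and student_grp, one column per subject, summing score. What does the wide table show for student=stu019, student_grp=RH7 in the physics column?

Rows with student=stu019, student_grp=RH7 and subject=physics: score values are 823, 459, 875, 561, 58.
823 + 459 + 875 + 561 + 58 = 2776.

2776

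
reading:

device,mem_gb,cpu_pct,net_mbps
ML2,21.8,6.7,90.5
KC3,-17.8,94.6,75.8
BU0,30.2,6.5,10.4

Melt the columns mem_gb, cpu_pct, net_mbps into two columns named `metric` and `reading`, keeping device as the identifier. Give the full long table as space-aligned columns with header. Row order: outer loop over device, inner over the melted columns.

device  metric    reading
ML2     mem_gb    21.8   
ML2     cpu_pct   6.7    
ML2     net_mbps  90.5   
KC3     mem_gb    -17.8  
KC3     cpu_pct   94.6   
KC3     net_mbps  75.8   
BU0     mem_gb    30.2   
BU0     cpu_pct   6.5    
BU0     net_mbps  10.4   

Each (device, column) pair becomes one row: 3 × 3 = 9 rows.
For example, (ML2, mem_gb) → reading=21.8.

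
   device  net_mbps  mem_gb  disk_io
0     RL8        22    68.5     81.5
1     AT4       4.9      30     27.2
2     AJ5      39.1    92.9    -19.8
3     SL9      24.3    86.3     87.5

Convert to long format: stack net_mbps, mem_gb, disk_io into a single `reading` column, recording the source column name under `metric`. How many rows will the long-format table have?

12

4 device values × 3 melted columns = 12 rows.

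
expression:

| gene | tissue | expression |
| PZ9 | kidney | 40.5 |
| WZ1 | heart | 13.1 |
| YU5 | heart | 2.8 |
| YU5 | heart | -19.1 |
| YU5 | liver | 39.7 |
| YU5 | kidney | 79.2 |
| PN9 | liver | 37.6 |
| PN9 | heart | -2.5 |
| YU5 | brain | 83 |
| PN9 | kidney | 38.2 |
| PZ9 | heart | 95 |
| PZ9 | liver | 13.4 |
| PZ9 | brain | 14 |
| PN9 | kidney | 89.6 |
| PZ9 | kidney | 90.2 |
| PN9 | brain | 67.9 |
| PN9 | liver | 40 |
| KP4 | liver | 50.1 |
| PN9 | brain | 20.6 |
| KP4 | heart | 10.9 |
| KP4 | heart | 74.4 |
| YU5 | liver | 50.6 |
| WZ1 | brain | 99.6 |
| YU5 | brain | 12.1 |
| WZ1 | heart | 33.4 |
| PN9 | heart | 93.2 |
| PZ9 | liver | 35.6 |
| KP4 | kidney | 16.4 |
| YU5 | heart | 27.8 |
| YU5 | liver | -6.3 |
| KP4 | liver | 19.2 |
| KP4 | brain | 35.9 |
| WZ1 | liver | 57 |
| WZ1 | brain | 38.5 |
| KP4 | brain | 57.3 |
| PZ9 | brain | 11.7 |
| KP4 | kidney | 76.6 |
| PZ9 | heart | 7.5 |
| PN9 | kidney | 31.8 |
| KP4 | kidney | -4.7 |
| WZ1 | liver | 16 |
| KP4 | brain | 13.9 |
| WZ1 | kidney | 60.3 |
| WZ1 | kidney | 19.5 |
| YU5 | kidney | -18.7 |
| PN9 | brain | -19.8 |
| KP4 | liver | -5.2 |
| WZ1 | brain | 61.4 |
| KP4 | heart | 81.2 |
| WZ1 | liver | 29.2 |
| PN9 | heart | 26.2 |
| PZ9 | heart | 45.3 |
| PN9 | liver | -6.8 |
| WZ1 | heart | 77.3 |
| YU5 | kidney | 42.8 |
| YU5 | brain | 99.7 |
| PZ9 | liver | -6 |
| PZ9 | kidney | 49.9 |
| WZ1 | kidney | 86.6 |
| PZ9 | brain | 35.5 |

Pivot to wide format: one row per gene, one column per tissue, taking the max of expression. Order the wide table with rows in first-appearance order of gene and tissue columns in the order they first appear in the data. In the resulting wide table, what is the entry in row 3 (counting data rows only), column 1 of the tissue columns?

79.2

With rows in first-appearance order of gene, row 3 is gene=YU5. tissue columns in first-appearance order: kidney, heart, liver, brain; column 1 is kidney.
Long rows with gene=YU5, tissue=kidney: max(79.2, -18.7, 42.8) = 79.2.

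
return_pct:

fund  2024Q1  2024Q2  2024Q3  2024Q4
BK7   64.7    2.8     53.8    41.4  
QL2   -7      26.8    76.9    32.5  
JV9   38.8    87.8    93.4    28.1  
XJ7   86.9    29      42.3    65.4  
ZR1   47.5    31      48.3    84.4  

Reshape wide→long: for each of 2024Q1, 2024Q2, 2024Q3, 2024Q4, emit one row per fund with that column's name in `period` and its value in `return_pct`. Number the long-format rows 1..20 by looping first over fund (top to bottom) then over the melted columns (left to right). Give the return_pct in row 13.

86.9

20 rows total (5 × 4). Row 13: index ⌊(13-1)/4⌋ = 3 into fund → XJ7; (13-1) mod 4 = 0 into the melted columns → 2024Q1.
So row 13 is (XJ7, 2024Q1, 86.9); return_pct = 86.9.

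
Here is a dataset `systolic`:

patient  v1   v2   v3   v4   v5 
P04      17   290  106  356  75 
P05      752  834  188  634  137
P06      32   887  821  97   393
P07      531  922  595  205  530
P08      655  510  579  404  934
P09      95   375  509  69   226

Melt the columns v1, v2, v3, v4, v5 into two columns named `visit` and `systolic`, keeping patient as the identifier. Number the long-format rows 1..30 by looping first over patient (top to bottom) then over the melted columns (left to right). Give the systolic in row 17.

30 rows total (6 × 5). Row 17: index ⌊(17-1)/5⌋ = 3 into patient → P07; (17-1) mod 5 = 1 into the melted columns → v2.
So row 17 is (P07, v2, 922); systolic = 922.

922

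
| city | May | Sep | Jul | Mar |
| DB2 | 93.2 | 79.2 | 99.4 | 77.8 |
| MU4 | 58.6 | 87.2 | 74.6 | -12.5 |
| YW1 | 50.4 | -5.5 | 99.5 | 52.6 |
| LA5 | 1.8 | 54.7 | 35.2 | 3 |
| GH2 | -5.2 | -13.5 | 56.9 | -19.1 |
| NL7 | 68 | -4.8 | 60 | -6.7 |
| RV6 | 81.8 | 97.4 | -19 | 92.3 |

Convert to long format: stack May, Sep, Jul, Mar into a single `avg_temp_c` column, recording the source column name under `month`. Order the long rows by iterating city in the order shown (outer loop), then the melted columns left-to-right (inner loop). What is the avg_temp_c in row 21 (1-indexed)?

28 rows total (7 × 4). Row 21: index ⌊(21-1)/4⌋ = 5 into city → NL7; (21-1) mod 4 = 0 into the melted columns → May.
So row 21 is (NL7, May, 68); avg_temp_c = 68.

68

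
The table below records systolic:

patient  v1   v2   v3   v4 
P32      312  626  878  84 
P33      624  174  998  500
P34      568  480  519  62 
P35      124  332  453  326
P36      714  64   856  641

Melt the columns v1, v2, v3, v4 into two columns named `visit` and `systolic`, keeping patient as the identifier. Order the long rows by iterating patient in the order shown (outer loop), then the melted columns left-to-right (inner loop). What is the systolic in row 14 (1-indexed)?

332

20 rows total (5 × 4). Row 14: index ⌊(14-1)/4⌋ = 3 into patient → P35; (14-1) mod 4 = 1 into the melted columns → v2.
So row 14 is (P35, v2, 332); systolic = 332.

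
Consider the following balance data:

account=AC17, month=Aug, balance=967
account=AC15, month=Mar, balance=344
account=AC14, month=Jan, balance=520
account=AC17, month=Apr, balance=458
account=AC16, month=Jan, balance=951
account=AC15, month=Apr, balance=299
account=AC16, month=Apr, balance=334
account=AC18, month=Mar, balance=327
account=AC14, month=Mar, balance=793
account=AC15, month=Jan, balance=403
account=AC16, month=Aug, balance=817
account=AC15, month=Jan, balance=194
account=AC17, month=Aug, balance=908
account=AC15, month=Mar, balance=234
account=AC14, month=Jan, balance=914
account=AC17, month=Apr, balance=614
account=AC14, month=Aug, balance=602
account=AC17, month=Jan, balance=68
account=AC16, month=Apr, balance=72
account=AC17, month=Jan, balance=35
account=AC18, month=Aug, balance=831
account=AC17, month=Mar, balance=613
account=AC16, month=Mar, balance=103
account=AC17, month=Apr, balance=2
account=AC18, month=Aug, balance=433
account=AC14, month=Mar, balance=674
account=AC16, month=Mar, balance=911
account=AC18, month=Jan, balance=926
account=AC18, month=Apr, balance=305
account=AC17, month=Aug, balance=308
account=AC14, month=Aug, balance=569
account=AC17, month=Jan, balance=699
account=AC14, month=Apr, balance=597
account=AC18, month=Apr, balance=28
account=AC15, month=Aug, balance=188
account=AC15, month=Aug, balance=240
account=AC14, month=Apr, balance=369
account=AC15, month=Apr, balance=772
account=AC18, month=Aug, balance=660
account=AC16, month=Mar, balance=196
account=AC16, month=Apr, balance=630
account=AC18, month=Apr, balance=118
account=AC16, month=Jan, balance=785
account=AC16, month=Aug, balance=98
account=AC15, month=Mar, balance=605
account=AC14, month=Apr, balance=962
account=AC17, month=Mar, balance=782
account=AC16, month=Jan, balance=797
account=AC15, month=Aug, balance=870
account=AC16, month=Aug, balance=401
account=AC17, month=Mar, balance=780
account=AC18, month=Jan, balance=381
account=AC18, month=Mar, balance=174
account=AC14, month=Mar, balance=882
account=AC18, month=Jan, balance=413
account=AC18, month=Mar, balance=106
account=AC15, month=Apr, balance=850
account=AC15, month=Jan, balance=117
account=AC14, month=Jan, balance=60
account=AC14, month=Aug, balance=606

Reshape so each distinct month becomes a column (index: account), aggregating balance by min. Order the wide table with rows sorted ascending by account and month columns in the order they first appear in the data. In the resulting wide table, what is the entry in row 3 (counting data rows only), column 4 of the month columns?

With rows sorted ascending by account, row 3 is account=AC16. month columns in first-appearance order: Aug, Mar, Jan, Apr; column 4 is Apr.
Long rows with account=AC16, month=Apr: min(334, 72, 630) = 72.

72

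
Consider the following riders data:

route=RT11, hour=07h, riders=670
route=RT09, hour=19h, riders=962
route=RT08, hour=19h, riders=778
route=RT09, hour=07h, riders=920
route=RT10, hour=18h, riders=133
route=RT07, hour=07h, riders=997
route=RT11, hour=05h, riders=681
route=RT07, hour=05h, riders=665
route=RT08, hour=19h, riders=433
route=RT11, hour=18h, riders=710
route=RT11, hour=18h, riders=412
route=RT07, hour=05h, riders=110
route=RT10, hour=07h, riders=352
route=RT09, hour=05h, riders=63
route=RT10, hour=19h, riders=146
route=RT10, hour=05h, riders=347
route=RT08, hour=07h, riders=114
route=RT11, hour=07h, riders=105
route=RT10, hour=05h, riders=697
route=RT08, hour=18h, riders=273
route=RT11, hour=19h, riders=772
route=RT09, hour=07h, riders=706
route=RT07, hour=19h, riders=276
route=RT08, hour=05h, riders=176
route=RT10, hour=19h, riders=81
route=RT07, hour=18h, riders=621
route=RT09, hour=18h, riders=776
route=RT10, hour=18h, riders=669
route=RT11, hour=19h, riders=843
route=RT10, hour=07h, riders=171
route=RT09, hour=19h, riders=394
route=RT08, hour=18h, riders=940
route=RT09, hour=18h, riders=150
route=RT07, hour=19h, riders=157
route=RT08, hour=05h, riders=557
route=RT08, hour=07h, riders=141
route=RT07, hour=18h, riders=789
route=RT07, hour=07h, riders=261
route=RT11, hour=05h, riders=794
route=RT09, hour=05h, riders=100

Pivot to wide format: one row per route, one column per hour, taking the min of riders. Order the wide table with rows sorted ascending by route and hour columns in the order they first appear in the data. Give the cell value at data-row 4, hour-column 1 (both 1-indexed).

With rows sorted ascending by route, row 4 is route=RT10. hour columns in first-appearance order: 07h, 19h, 18h, 05h; column 1 is 07h.
Long rows with route=RT10, hour=07h: min(352, 171) = 171.

171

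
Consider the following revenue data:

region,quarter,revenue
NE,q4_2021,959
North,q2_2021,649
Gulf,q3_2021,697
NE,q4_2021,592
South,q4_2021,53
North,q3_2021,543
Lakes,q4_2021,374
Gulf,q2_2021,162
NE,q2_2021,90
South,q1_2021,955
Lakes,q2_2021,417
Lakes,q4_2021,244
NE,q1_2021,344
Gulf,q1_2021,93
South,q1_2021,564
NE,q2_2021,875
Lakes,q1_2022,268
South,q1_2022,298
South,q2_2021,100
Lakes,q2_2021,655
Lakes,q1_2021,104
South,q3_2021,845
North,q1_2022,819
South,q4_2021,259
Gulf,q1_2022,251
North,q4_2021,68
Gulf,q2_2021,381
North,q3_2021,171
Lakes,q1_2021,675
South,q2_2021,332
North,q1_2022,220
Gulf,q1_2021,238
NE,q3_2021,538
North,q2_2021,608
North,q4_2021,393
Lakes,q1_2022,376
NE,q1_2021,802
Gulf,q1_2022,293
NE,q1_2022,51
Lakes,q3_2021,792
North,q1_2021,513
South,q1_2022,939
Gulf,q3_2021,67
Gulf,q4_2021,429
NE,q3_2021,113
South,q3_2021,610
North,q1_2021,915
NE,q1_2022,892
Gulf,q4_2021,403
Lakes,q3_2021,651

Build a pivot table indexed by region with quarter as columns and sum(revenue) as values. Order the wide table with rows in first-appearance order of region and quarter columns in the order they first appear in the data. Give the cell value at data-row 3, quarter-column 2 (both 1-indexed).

With rows in first-appearance order of region, row 3 is region=Gulf. quarter columns in first-appearance order: q4_2021, q2_2021, q3_2021, q1_2021, q1_2022; column 2 is q2_2021.
Long rows with region=Gulf, quarter=q2_2021: 162 + 381 = 543.

543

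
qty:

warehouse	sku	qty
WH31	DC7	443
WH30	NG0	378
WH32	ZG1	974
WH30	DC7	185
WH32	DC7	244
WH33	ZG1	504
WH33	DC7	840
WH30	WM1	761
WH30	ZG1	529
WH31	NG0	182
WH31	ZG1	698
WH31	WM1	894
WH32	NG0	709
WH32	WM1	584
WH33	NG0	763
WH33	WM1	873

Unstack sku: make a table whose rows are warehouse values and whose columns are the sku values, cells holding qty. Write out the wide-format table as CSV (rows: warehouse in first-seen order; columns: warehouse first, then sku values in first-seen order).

warehouse,DC7,NG0,ZG1,WM1
WH31,443,182,698,894
WH30,185,378,529,761
WH32,244,709,974,584
WH33,840,763,504,873

Columns: warehouse plus the 4 distinct sku values (DC7, NG0, ZG1, WM1).
For example, row WH31 column DC7 takes qty=443 from the long row (WH31, DC7).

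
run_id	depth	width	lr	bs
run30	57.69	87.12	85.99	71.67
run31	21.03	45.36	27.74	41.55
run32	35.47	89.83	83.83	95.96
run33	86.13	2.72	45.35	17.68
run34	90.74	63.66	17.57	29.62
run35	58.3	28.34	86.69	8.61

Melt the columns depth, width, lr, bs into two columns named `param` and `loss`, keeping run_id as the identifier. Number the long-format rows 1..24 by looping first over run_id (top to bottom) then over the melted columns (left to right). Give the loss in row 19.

24 rows total (6 × 4). Row 19: index ⌊(19-1)/4⌋ = 4 into run_id → run34; (19-1) mod 4 = 2 into the melted columns → lr.
So row 19 is (run34, lr, 17.57); loss = 17.57.

17.57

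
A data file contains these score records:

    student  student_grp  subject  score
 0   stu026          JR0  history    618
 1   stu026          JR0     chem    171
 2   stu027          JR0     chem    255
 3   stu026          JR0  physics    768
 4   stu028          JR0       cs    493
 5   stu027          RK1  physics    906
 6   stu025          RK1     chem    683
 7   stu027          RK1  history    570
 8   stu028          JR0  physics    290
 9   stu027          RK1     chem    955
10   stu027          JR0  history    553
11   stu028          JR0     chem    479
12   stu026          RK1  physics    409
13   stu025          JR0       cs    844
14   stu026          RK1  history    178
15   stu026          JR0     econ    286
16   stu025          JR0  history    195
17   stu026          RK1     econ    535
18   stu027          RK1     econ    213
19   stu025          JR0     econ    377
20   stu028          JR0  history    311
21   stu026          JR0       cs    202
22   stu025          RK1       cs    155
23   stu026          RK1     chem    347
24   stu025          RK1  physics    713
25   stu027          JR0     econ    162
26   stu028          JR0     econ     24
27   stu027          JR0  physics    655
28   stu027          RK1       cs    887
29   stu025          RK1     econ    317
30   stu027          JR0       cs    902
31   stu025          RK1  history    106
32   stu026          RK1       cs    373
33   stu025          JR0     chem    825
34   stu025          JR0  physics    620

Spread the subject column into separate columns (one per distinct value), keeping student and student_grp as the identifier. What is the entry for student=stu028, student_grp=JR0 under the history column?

311

Wide layout: rows indexed by student and student_grp, columns are the 5 distinct subject values (history, chem, physics, cs, econ).
Cell (student=stu028, student_grp=JR0, subject=history) draws from the long row where student=stu028, student_grp=JR0 and subject=history, which has score=311.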